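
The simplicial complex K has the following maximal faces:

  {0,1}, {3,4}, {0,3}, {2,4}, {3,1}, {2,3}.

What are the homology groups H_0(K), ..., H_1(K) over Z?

K has 5 vertices, 6 edges.
rank ∂_0 = 0, rank ∂_1 = 4 ⇒ b_0 = 5 − 0 − 4 = 1; all invariant factors of ∂_1 are 1 so no torsion. So H_0 ≅ Z.
rank ∂_1 = 4, rank ∂_2 = 0 ⇒ b_1 = 6 − 4 − 0 = 2. So H_1 ≅ Z^2.

H_0 = Z,  H_1 = Z^2.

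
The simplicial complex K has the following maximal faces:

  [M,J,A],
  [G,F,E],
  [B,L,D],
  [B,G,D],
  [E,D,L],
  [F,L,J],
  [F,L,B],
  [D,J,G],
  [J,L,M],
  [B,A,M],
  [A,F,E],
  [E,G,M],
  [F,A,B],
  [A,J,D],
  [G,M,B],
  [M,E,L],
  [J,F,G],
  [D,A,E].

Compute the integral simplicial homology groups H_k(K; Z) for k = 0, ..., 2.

We work with the vertex ordering A < B < D < E < F < G < J < L < M. The simplices of K, each written with vertices in increasing order, are:

  0-simplices (9): A, B, D, E, F, G, J, L, M
  1-simplices (27): AB, AD, AE, AF, AJ, AM, BD, BF, BG, BL, BM, DE, DG, DJ, DL, EF, EG, EL, EM, FG, FJ, FL, GJ, GM, JL, JM, LM
  2-simplices (18): ABF, ABM, ADE, ADJ, AEF, AJM, BDG, BDL, BFL, BGM, DEL, DGJ, EFG, EGM, ELM, FGJ, FJL, JLM

giving chain groups C_0 ≅ Z^9, C_1 ≅ Z^27, C_2 ≅ Z^18.

The boundary map ∂_1: C_1 → C_0 is given by ∂[p,q] = [q] − [p].
As a 9×27 matrix over Z this has rank 8, with invariant factors (1,1,1,1,1,1,1,1).

∂_2: C_2 → C_1 sends each 2-simplex [p,q,r] to [q,r] − [p,r] + [p,q]. For instance
  ∂EGM = GM − EM + EG,
  ∂DGJ = GJ − DJ + DG.
As a 27×18 matrix over Z this has rank 17, with invariant factors (1,1,1,1,1,1,1,1,1,1,1,1,1,1,1,1,1).

Computing H_k = (kernel of ∂_k) / (image of ∂_{k+1}):

  H_0: rank C_0 − rank ∂_1 = 9 − 8 = 1, and the invariant factors of ∂_1 are all 1, so H_0 ≅ Z.
  H_1: rank ker ∂_1 − rank ∂_2 = (27 − 8) − 17 = 2, and the invariant factors of ∂_2 are all 1, so H_1 ≅ Z^2.
  H_2: rank ker ∂_2 − rank ∂_3 = (18 − 17) − 0 = 1, and there is no ∂_3, so H_2 ≅ Z.

As a check, the Euler characteristic is 9 − 27 + 18 = 0, which agrees with 1 − 2 + 1 = 0.

H_0 = Z,  H_1 = Z^2,  H_2 = Z.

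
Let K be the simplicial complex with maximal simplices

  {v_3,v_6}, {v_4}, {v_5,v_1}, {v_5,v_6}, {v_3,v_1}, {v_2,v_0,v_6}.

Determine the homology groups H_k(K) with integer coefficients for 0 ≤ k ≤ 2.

H_0 ≅ Z^2,  H_1 ≅ Z,  H_2 = 0.

Fix the vertex order v_0 < v_1 < v_2 < v_3 < v_4 < v_5 < v_6 and write every simplex with vertices in increasing order. Then dim K = 2 and the simplices of K are:

  0-simplices (7): [v_0], [v_1], [v_2], [v_3], [v_4], [v_5], [v_6]
  1-simplices (7): [v_0,v_2], [v_0,v_6], [v_1,v_3], [v_1,v_5], [v_2,v_6], [v_3,v_6], [v_5,v_6]
  2-simplices (1): [v_0,v_2,v_6]

so the chain groups are C_0 ≅ Z^7, C_1 ≅ Z^7, C_2 ≅ Z^1.

∂_1: C_1 → C_0 maps an edge to its endpoints' difference, ∂[p,q] = q − p.
As a 7×7 matrix over Z this has rank 5, with invariant factors (1,1,1,1,1).

Boundary ∂_2: C_2 → C_1 sends each 2-simplex [p,q,r] to [q,r] − [p,r] + [p,q]. For instance
  ∂[v_0,v_2,v_6] = [v_2,v_6] − [v_0,v_6] + [v_0,v_2].
The 7×1 boundary matrix has rank 1 and Smith normal form diag(1).

From H_k ≅ ker(∂_k) / im(∂_{k+1}) we obtain:

  H_0: rank C_0 − rank ∂_1 = 7 − 5 = 2, and the invariant factors of ∂_1 are all 1, so H_0 = Z^2.
  H_1: rank ker ∂_1 − rank ∂_2 = (7 − 5) − 1 = 1, and the invariant factors of ∂_2 are all 1, so H_1 = Z.
  H_2: rank ker ∂_2 − rank ∂_3 = (1 − 1) − 0 = 0, and there is no ∂_3, so H_2 = 0.

As a check, the Euler characteristic is 7 − 7 + 1 = 1, which agrees with 2 − 1 + 0 = 1.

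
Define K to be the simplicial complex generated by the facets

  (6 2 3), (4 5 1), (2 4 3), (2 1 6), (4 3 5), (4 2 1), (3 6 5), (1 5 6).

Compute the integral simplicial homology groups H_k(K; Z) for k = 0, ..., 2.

Take the total order 1 < 2 < 3 < 4 < 5 < 6 on the vertex set. Then K (dimension 2) consists of the simplices:

  0-simplices (6): [1], [2], [3], [4], [5], [6]
  1-simplices (12): [1,2], [1,4], [1,5], [1,6], [2,3], [2,4], [2,6], [3,4], [3,5], [3,6], [4,5], [5,6]
  2-simplices (8): [1,2,4], [1,2,6], [1,4,5], [1,5,6], [2,3,4], [2,3,6], [3,4,5], [3,5,6]

so the chain groups are C_0 ≅ Z^6, C_1 ≅ Z^12, C_2 ≅ Z^8.

∂_1: C_1 → C_0 maps an edge to its endpoints' difference, ∂[p,q] = q − p.
This gives a 6×12 integer matrix of rank 5; reducing to Smith normal form yields diagonal entries (1,1,1,1,1).

∂_2: C_2 → C_1 sends each 2-simplex [p,q,r] to [q,r] − [p,r] + [p,q]. For instance
  ∂[3,5,6] = [5,6] − [3,6] + [3,5],
  ∂[1,5,6] = [5,6] − [1,6] + [1,5].
The resulting 12×8 matrix has rank 7, and its Smith normal form has invariant factors (1,1,1,1,1,1,1).

Reading off H_k = ker ∂_k / im ∂_{k+1}:

  H_0: rank C_0 − rank ∂_1 = 6 − 5 = 1, and the invariant factors of ∂_1 are all 1, so H_0 = Z.
  H_1: rank ker ∂_1 − rank ∂_2 = (12 − 5) − 7 = 0, and the invariant factors of ∂_2 are all 1, so H_1 = 0.
  H_2: rank ker ∂_2 − rank ∂_3 = (8 − 7) − 0 = 1, and there is no ∂_3, so H_2 = Z.

H_0 ≅ Z,  H_1 = 0,  H_2 ≅ Z.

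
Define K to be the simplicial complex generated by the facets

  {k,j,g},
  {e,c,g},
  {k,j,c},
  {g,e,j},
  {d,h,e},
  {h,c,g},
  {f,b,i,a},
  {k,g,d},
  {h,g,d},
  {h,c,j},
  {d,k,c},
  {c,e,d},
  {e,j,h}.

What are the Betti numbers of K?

b_0 = 2, b_1 = 0, b_2 = 0, b_3 = 0.

Fix the vertex order a < b < c < d < e < f < g < h < i < j < k and write every simplex with vertices in increasing order. Then dim K = 3 and the simplices of K are:

  0-simplices (11): a, b, c, d, e, f, g, h, i, j, k
  1-simplices (24): ab, af, ai, bf, bi, cd, ce, cg, ch, cj, ck, de, dg, dh, dk, eg, eh, ej, fi, gh, gj, gk, hj, jk
  2-simplices (16): abf, abi, afi, bfi, cde, cdk, ceg, cgh, chj, cjk, deh, dgh, dgk, egj, ehj, gjk
  3-simplices (1): abfi

Hence C_0 ≅ Z^11, C_1 ≅ Z^24, C_2 ≅ Z^16, C_3 ≅ Z^1.

Boundary ∂_1: C_1 → C_0 sends each edge [p,q] (with p < q) to q − p.
The 11×24 boundary matrix has rank 9 and Smith normal form diag(1,1,1,1,1,1,1,1,1).

Boundary ∂_2: C_2 → C_1 acts by ∂[p,q,r] = [q,r] − [p,r] + [p,q]. For instance
  ∂deh = eh − dh + de,
  ∂abi = bi − ai + ab.
As a 24×16 matrix over Z this has rank 15, with invariant factors (1,1,1,1,1,1,1,1,1,1,1,1,1,1,2).

The boundary map ∂_3: C_3 → C_2 sends each 3-simplex σ to the alternating sum Σ_i (−1)^i (σ with its i-th vertex removed). For instance
  ∂abfi = bfi − afi + abi − abf.
The resulting 16×1 matrix has rank 1, and its Smith normal form has invariant factors (1).

Now H_k = ker ∂_k / im ∂_{k+1}, so:

  H_0: rank C_0 − rank ∂_1 = 11 − 9 = 2, and the invariant factors of ∂_1 are all 1, so H_0 = Z^2.
  H_1: rank ker ∂_1 − rank ∂_2 = (24 − 9) − 15 = 0, and ∂_2 has invariant factor 2 > 1, so H_1 = Z/2.
  H_2: rank ker ∂_2 − rank ∂_3 = (16 − 15) − 1 = 0, and the invariant factors of ∂_3 are all 1, so H_2 = 0.
  H_3: rank ker ∂_3 − rank ∂_4 = (1 − 1) − 0 = 0, and there is no ∂_4, so H_3 = 0.

Hence the Betti numbers are b_0 = 2, b_1 = 0, b_2 = 0, b_3 = 0.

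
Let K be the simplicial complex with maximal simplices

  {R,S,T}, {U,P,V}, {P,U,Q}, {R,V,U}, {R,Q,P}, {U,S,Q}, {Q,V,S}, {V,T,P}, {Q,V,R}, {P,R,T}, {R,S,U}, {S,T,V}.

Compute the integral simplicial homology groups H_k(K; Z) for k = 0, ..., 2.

Order the vertices as P < Q < R < S < T < U < V. Listing each simplex with vertices in this order, K has dimension 2 with simplices:

  0-simplices (7): P, Q, R, S, T, U, V
  1-simplices (18): PQ, PR, PT, PU, PV, QR, QS, QU, QV, RS, RT, RU, RV, ST, SU, SV, TV, UV
  2-simplices (12): PQR, PQU, PRT, PTV, PUV, QRV, QSU, QSV, RST, RSU, RUV, STV

Hence C_0 ≅ Z^7, C_1 ≅ Z^18, C_2 ≅ Z^12.

The boundary map ∂_1: C_1 → C_0 maps an edge to its endpoints' difference, ∂[p,q] = q − p.
The 7×18 boundary matrix has rank 6 and Smith normal form diag(1,1,1,1,1,1).

Boundary ∂_2: C_2 → C_1 acts by ∂[p,q,r] = [q,r] − [p,r] + [p,q]. For instance
  ∂PQU = QU − PU + PQ,
  ∂PTV = TV − PV + PT.
The resulting 18×12 matrix has rank 12, and its Smith normal form has invariant factors (1,1,1,1,1,1,1,1,1,1,1,2).

From H_k ≅ ker(∂_k) / im(∂_{k+1}) we obtain:

  H_0: rank C_0 − rank ∂_1 = 7 − 6 = 1, and the invariant factors of ∂_1 are all 1, so H_0 ≅ Z.
  H_1: rank ker ∂_1 − rank ∂_2 = (18 − 6) − 12 = 0, and ∂_2 has invariant factor 2 > 1, so H_1 ≅ Z/2Z.
  H_2: rank ker ∂_2 − rank ∂_3 = (12 − 12) − 0 = 0, and there is no ∂_3, so H_2 ≅ 0.

As a check, the Euler characteristic is 7 − 18 + 12 = 1, which agrees with 1 − 0 + 0 = 1.
(K is a triangulation of the real projective plane RP^2.)

H_0 = Z,  H_1 = Z/2Z,  H_2 = 0.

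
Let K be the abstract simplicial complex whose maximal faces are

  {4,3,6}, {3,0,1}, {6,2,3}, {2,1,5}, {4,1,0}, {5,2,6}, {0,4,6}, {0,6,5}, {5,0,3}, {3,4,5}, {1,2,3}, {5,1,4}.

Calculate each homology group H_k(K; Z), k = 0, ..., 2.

H_0 = Z,  H_1 = Z/2,  H_2 = 0.

K has 7 vertices, 18 edges, 12 triangles.
rank ∂_0 = 0, rank ∂_1 = 6 ⇒ b_0 = 7 − 0 − 6 = 1; all invariant factors of ∂_1 are 1 so no torsion. So H_0 ≅ Z.
rank ∂_1 = 6, rank ∂_2 = 12 ⇒ b_1 = 18 − 6 − 12 = 0; ∂_2 has invariant factor(s) [2] giving torsion. So H_1 ≅ Z/2.
rank ∂_2 = 12, rank ∂_3 = 0 ⇒ b_2 = 12 − 12 − 0 = 0. So H_2 ≅ 0.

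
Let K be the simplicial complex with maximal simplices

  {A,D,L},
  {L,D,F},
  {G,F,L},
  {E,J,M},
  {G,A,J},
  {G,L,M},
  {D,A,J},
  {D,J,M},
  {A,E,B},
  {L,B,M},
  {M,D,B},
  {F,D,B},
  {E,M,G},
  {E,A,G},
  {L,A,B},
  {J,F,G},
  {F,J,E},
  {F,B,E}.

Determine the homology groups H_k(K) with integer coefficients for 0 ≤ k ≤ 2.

Take the total order A < B < D < E < F < G < J < L < M on the vertex set. Then K (dimension 2) consists of the simplices:

  0-simplices (9): A, B, D, E, F, G, J, L, M
  1-simplices (27): AB, AD, AE, AG, AJ, AL, BD, BE, BF, BL, BM, DF, DJ, DL, DM, EF, EG, EJ, EM, FG, FJ, FL, GJ, GL, GM, JM, LM
  2-simplices (18): ABE, ABL, ADJ, ADL, AEG, AGJ, BDF, BDM, BEF, BLM, DFL, DJM, EFJ, EGM, EJM, FGJ, FGL, GLM

so the chain groups are C_0 ≅ Z^9, C_1 ≅ Z^27, C_2 ≅ Z^18.

∂_1: C_1 → C_0 sends each edge [p,q] (with p < q) to q − p.
This gives a 9×27 integer matrix of rank 8; reducing to Smith normal form yields diagonal entries (1,1,1,1,1,1,1,1).

Boundary ∂_2: C_2 → C_1 maps a triangle to the signed sum of its edges. For instance
  ∂BDM = DM − BM + BD,
  ∂BEF = EF − BF + BE.
The resulting 27×18 matrix has rank 18, and its Smith normal form has invariant factors (1,1,1,1,1,1,1,1,1,1,1,1,1,1,1,1,1,2).

Computing H_k = (kernel of ∂_k) / (image of ∂_{k+1}):

  H_0: rank C_0 − rank ∂_1 = 9 − 8 = 1, and the invariant factors of ∂_1 are all 1, so H_0 ≅ Z.
  H_1: rank ker ∂_1 − rank ∂_2 = (27 − 8) − 18 = 1, and ∂_2 has invariant factor 2 > 1, so H_1 ≅ Z ⊕ Z/2.
  H_2: rank ker ∂_2 − rank ∂_3 = (18 − 18) − 0 = 0, and there is no ∂_3, so H_2 ≅ 0.

H_0 ≅ Z,  H_1 ≅ Z ⊕ Z/2,  H_2 = 0.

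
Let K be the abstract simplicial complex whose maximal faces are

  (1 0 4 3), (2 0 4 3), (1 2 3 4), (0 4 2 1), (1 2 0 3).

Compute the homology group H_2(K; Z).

H_2 ≅ 0.

We work with the vertex ordering 0 < 1 < 2 < 3 < 4. The simplices of K, each written with vertices in increasing order, are:

  0-simplices (5): [0], [1], [2], [3], [4]
  1-simplices (10): [0,1], [0,2], [0,3], [0,4], [1,2], [1,3], [1,4], [2,3], [2,4], [3,4]
  2-simplices (10): [0,1,2], [0,1,3], [0,1,4], [0,2,3], [0,2,4], [0,3,4], [1,2,3], [1,2,4], [1,3,4], [2,3,4]
  3-simplices (5): [0,1,2,3], [0,1,2,4], [0,1,3,4], [0,2,3,4], [1,2,3,4]

so the chain groups are C_0 ≅ Z^5, C_1 ≅ Z^10, C_2 ≅ Z^10, C_3 ≅ Z^5.

The boundary map ∂_1: C_1 → C_0 sends each edge [p,q] (with p < q) to q − p. For instance
  ∂[1,4] = [4] − [1].
As a 5×10 matrix over Z this has rank 4, with invariant factors (1,1,1,1).

∂_2: C_2 → C_1 acts by ∂[p,q,r] = [q,r] − [p,r] + [p,q]. For instance
  ∂[0,1,2] = [1,2] − [0,2] + [0,1],
  ∂[0,1,3] = [1,3] − [0,3] + [0,1].
The resulting 10×10 matrix has rank 6, and its Smith normal form has invariant factors (1,1,1,1,1,1).

Boundary ∂_3: C_3 → C_2 sends each 3-simplex σ to the alternating sum Σ_i (−1)^i (σ with its i-th vertex removed). For instance
  ∂[0,1,3,4] = [1,3,4] − [0,3,4] + [0,1,4] − [0,1,3],
  ∂[1,2,3,4] = [2,3,4] − [1,3,4] + [1,2,4] − [1,2,3].
The 10×5 boundary matrix has rank 4 and Smith normal form diag(1,1,1,1).

From H_k ≅ ker(∂_k) / im(∂_{k+1}) we obtain:

  H_2: rank ker ∂_2 − rank ∂_3 = (10 − 6) − 4 = 0, and the invariant factors of ∂_3 are all 1, so H_2 = 0.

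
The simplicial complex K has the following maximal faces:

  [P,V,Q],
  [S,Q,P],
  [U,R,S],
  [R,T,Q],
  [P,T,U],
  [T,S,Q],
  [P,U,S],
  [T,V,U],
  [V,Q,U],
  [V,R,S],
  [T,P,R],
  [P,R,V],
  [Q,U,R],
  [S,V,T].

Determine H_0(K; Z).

Take the total order P < Q < R < S < T < U < V on the vertex set. Then K (dimension 2) consists of the simplices:

  0-simplices (7): P, Q, R, S, T, U, V
  1-simplices (21): PQ, PR, PS, PT, PU, PV, QR, QS, QT, QU, QV, RS, RT, RU, RV, ST, SU, SV, TU, TV, UV
  2-simplices (14): PQS, PQV, PRT, PRV, PSU, PTU, QRT, QRU, QST, QUV, RSU, RSV, STV, TUV

giving chain groups C_0 ≅ Z^7, C_1 ≅ Z^21, C_2 ≅ Z^14.

Boundary ∂_1: C_1 → C_0 is given by ∂[p,q] = [q] − [p].
As a 7×21 matrix over Z this has rank 6, with invariant factors (1,1,1,1,1,1).

Boundary ∂_2: C_2 → C_1 acts by ∂[p,q,r] = [q,r] − [p,r] + [p,q]. For instance
  ∂QUV = UV − QV + QU,
  ∂PRT = RT − PT + PR.
The 21×14 boundary matrix has rank 13 and Smith normal form diag(1,1,1,1,1,1,1,1,1,1,1,1,1).

From H_k ≅ ker(∂_k) / im(∂_{k+1}) we obtain:

  H_0: rank C_0 − rank ∂_1 = 7 − 6 = 1, and the invariant factors of ∂_1 are all 1, so H_0 = Z.

H_0 = Z.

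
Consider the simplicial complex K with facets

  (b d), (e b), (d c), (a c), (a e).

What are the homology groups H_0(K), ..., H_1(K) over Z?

Take the total order a < b < c < d < e on the vertex set. Then K (dimension 1) consists of the simplices:

  0-simplices (5): a, b, c, d, e
  1-simplices (5): ac, ae, bd, be, cd

giving chain groups C_0 ≅ Z^5, C_1 ≅ Z^5.

The boundary map ∂_1: C_1 → C_0 is given by ∂[p,q] = [q] − [p]. For instance
  ∂ae = e − a.
The 5×5 boundary matrix has rank 4 and Smith normal form diag(1,1,1,1).

Now H_k = ker ∂_k / im ∂_{k+1}, so:

  H_0: rank C_0 − rank ∂_1 = 5 − 4 = 1, and the invariant factors of ∂_1 are all 1, so H_0 = Z.
  H_1: rank ker ∂_1 − rank ∂_2 = (5 − 4) − 0 = 1, and there is no ∂_2, so H_1 = Z.

As a check, the Euler characteristic is 5 − 5 = 0, which agrees with 1 − 1 = 0.
(K is a triangulation of the circle S^1.)

H_0 = Z,  H_1 = Z.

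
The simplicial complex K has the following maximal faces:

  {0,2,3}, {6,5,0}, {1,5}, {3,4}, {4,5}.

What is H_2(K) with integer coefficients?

H_2 = 0.

Fix the vertex order 0 < 1 < 2 < 3 < 4 < 5 < 6 and write every simplex with vertices in increasing order. Then dim K = 2 and the simplices of K are:

  0-simplices (7): [0], [1], [2], [3], [4], [5], [6]
  1-simplices (9): [0,2], [0,3], [0,5], [0,6], [1,5], [2,3], [3,4], [4,5], [5,6]
  2-simplices (2): [0,2,3], [0,5,6]

giving chain groups C_0 ≅ Z^7, C_1 ≅ Z^9, C_2 ≅ Z^2.

Boundary ∂_1: C_1 → C_0 maps an edge to its endpoints' difference, ∂[p,q] = q − p. For instance
  ∂[0,6] = [6] − [0].
The 7×9 boundary matrix has rank 6 and Smith normal form diag(1,1,1,1,1,1).

∂_2: C_2 → C_1 maps a triangle to the signed sum of its edges. For instance
  ∂[0,2,3] = [2,3] − [0,3] + [0,2],
  ∂[0,5,6] = [5,6] − [0,6] + [0,5].
As a 9×2 matrix over Z this has rank 2, with invariant factors (1,1).

Now H_k = ker ∂_k / im ∂_{k+1}, so:

  H_2: rank ker ∂_2 − rank ∂_3 = (2 − 2) − 0 = 0, and there is no ∂_3, so H_2 = 0.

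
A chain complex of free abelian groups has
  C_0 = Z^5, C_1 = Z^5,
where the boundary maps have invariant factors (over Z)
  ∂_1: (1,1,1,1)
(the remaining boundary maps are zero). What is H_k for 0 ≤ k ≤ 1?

H_0 = Z,  H_1 = Z.

H_0: b_0 = 5 − 0 − 4 = 1; torsion from ∂_1 factors > 1: none. So H_0 = Z.
H_1: b_1 = 5 − 4 − 0 = 1; torsion from ∂_2 factors > 1: none. So H_1 = Z.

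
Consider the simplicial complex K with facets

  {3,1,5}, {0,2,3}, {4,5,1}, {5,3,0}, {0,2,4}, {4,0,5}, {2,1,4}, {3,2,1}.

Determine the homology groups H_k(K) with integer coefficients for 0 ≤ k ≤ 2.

Fix the vertex order 0 < 1 < 2 < 3 < 4 < 5 and write every simplex with vertices in increasing order. Then dim K = 2 and the simplices of K are:

  0-simplices (6): [0], [1], [2], [3], [4], [5]
  1-simplices (12): [0,2], [0,3], [0,4], [0,5], [1,2], [1,3], [1,4], [1,5], [2,3], [2,4], [3,5], [4,5]
  2-simplices (8): [0,2,3], [0,2,4], [0,3,5], [0,4,5], [1,2,3], [1,2,4], [1,3,5], [1,4,5]

giving chain groups C_0 ≅ Z^6, C_1 ≅ Z^12, C_2 ≅ Z^8.

∂_1: C_1 → C_0 is given by ∂[p,q] = [q] − [p]. For instance
  ∂[0,3] = [3] − [0].
This gives a 6×12 integer matrix of rank 5; reducing to Smith normal form yields diagonal entries (1,1,1,1,1).

Boundary ∂_2: C_2 → C_1 acts by ∂[p,q,r] = [q,r] − [p,r] + [p,q]. For instance
  ∂[1,2,4] = [2,4] − [1,4] + [1,2],
  ∂[0,4,5] = [4,5] − [0,5] + [0,4].
The resulting 12×8 matrix has rank 7, and its Smith normal form has invariant factors (1,1,1,1,1,1,1).

Reading off H_k = ker ∂_k / im ∂_{k+1}:

  H_0: rank C_0 − rank ∂_1 = 6 − 5 = 1, and the invariant factors of ∂_1 are all 1, so H_0 ≅ Z.
  H_1: rank ker ∂_1 − rank ∂_2 = (12 − 5) − 7 = 0, and the invariant factors of ∂_2 are all 1, so H_1 ≅ 0.
  H_2: rank ker ∂_2 − rank ∂_3 = (8 − 7) − 0 = 1, and there is no ∂_3, so H_2 ≅ Z.

H_0 ≅ Z,  H_1 = 0,  H_2 ≅ Z.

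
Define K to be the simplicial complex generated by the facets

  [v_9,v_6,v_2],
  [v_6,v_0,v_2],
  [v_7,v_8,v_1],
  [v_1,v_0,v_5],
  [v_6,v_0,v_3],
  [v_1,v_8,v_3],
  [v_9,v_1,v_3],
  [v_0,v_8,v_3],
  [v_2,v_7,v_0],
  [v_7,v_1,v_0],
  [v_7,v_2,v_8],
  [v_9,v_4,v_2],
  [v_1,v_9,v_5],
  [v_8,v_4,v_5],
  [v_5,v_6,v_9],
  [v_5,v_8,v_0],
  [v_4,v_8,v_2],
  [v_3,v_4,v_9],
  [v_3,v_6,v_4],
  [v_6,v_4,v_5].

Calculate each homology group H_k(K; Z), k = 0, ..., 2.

Fix the vertex order v_0 < v_1 < v_2 < v_3 < v_4 < v_5 < v_6 < v_7 < v_8 < v_9 and write every simplex with vertices in increasing order. Then dim K = 2 and the simplices of K are:

  0-simplices (10): [v_0], [v_1], [v_2], [v_3], [v_4], [v_5], [v_6], [v_7], [v_8], [v_9]
  1-simplices (30): (30 of them)
  2-simplices (20): (20 of them)

giving chain groups C_0 ≅ Z^10, C_1 ≅ Z^30, C_2 ≅ Z^20.

Boundary ∂_1: C_1 → C_0 is given by ∂[p,q] = [q] − [p]. For instance
  ∂[v_1,v_9] = [v_9] − [v_1].
As a 10×30 matrix over Z this has rank 9, with invariant factors (1,1,1,1,1,1,1,1,1).

Boundary ∂_2: C_2 → C_1 maps a triangle to the signed sum of its edges. For instance
  ∂[v_1,v_3,v_8] = [v_3,v_8] − [v_1,v_8] + [v_1,v_3],
  ∂[v_4,v_5,v_6] = [v_5,v_6] − [v_4,v_6] + [v_4,v_5].
The 30×20 boundary matrix has rank 20 and Smith normal form diag(1,1,1,1,1,1,1,1,1,1,1,1,1,1,1,1,1,1,1,2).

Now H_k = ker ∂_k / im ∂_{k+1}, so:

  H_0: rank C_0 − rank ∂_1 = 10 − 9 = 1, and the invariant factors of ∂_1 are all 1, so H_0 = Z.
  H_1: rank ker ∂_1 − rank ∂_2 = (30 − 9) − 20 = 1, and ∂_2 has invariant factor 2 > 1, so H_1 = Z ⊕ Z/2.
  H_2: rank ker ∂_2 − rank ∂_3 = (20 − 20) − 0 = 0, and there is no ∂_3, so H_2 = 0.

H_0 ≅ Z,  H_1 ≅ Z ⊕ Z/2,  H_2 = 0.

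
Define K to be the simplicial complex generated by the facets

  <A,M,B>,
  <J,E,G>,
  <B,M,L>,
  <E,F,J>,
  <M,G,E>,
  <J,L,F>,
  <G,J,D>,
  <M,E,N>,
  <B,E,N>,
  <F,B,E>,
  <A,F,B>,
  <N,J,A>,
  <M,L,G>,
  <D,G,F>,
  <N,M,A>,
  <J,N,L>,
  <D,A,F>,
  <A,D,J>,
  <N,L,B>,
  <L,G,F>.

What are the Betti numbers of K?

We work with the vertex ordering A < B < D < E < F < G < J < L < M < N. The simplices of K, each written with vertices in increasing order, are:

  0-simplices (10): A, B, D, E, F, G, J, L, M, N
  1-simplices (30): AB, AD, AF, AJ, AM, AN, BE, BF, BL, BM, BN, DF, DG, DJ, EF, EG, EJ, EM, EN, FG, FJ, FL, GJ, GL, GM, JL, JN, LM, LN, MN
  2-simplices (20): ABF, ABM, ADF, ADJ, AJN, AMN, BEF, BEN, BLM, BLN, DFG, DGJ, EFJ, EGJ, EGM, EMN, FGL, FJL, GLM, JLN

giving chain groups C_0 ≅ Z^10, C_1 ≅ Z^30, C_2 ≅ Z^20.

The boundary map ∂_1: C_1 → C_0 maps an edge to its endpoints' difference, ∂[p,q] = q − p. For instance
  ∂AF = F − A.
This gives a 10×30 integer matrix of rank 9; reducing to Smith normal form yields diagonal entries (1,1,1,1,1,1,1,1,1).

∂_2: C_2 → C_1 sends each 2-simplex [p,q,r] to [q,r] − [p,r] + [p,q]. For instance
  ∂DGJ = GJ − DJ + DG,
  ∂JLN = LN − JN + JL.
This gives a 30×20 integer matrix of rank 20; reducing to Smith normal form yields diagonal entries (1,1,1,1,1,1,1,1,1,1,1,1,1,1,1,1,1,1,1,2).

Computing H_k = (kernel of ∂_k) / (image of ∂_{k+1}):

  H_0: rank C_0 − rank ∂_1 = 10 − 9 = 1, and the invariant factors of ∂_1 are all 1, so H_0 ≅ Z.
  H_1: rank ker ∂_1 − rank ∂_2 = (30 − 9) − 20 = 1, and ∂_2 has invariant factor 2 > 1, so H_1 ≅ Z ⊕ Z/2.
  H_2: rank ker ∂_2 − rank ∂_3 = (20 − 20) − 0 = 0, and there is no ∂_3, so H_2 ≅ 0.

As a check, the Euler characteristic is 10 − 30 + 20 = 0, which agrees with 1 − 1 + 0 = 0.
(K is a triangulation of the Klein bottle.)

Hence the Betti numbers are b_0 = 1, b_1 = 1, b_2 = 0.

b_0 = 1, b_1 = 1, b_2 = 0.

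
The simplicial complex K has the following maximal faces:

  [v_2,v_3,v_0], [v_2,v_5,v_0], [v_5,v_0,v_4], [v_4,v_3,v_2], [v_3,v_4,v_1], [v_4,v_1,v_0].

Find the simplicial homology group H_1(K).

H_1 ≅ Z.

Take the total order v_0 < v_1 < v_2 < v_3 < v_4 < v_5 on the vertex set. Then K (dimension 2) consists of the simplices:

  0-simplices (6): [v_0], [v_1], [v_2], [v_3], [v_4], [v_5]
  1-simplices (12): [v_0,v_1], [v_0,v_2], [v_0,v_3], [v_0,v_4], [v_0,v_5], [v_1,v_3], [v_1,v_4], [v_2,v_3], [v_2,v_4], [v_2,v_5], [v_3,v_4], [v_4,v_5]
  2-simplices (6): [v_0,v_1,v_4], [v_0,v_2,v_3], [v_0,v_2,v_5], [v_0,v_4,v_5], [v_1,v_3,v_4], [v_2,v_3,v_4]

so the chain groups are C_0 ≅ Z^6, C_1 ≅ Z^12, C_2 ≅ Z^6.

∂_1: C_1 → C_0 maps an edge to its endpoints' difference, ∂[p,q] = q − p.
As a 6×12 matrix over Z this has rank 5, with invariant factors (1,1,1,1,1).

Boundary ∂_2: C_2 → C_1 sends each 2-simplex [p,q,r] to [q,r] − [p,r] + [p,q]. For instance
  ∂[v_0,v_1,v_4] = [v_1,v_4] − [v_0,v_4] + [v_0,v_1],
  ∂[v_0,v_2,v_3] = [v_2,v_3] − [v_0,v_3] + [v_0,v_2].
This gives a 12×6 integer matrix of rank 6; reducing to Smith normal form yields diagonal entries (1,1,1,1,1,1).

Reading off H_k = ker ∂_k / im ∂_{k+1}:

  H_1: rank ker ∂_1 − rank ∂_2 = (12 − 5) − 6 = 1, and the invariant factors of ∂_2 are all 1, so H_1 ≅ Z.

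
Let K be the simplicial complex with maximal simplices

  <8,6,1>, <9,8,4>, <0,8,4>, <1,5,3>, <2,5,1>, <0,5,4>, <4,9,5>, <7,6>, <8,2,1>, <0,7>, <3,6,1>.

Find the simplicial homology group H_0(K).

H_0 ≅ Z.

Fix the vertex order 0 < 1 < 2 < 3 < 4 < 5 < 6 < 7 < 8 < 9 and write every simplex with vertices in increasing order. Then dim K = 2 and the simplices of K are:

  0-simplices (10): [0], [1], [2], [3], [4], [5], [6], [7], [8], [9]
  1-simplices (20): [0,4], [0,5], [0,7], [0,8], [1,2], [1,3], [1,5], [1,6], [1,8], [2,5], [2,8], [3,5], [3,6], [4,5], [4,8], [4,9], [5,9], [6,7], [6,8], [8,9]
  2-simplices (9): [0,4,5], [0,4,8], [1,2,5], [1,2,8], [1,3,5], [1,3,6], [1,6,8], [4,5,9], [4,8,9]

so the chain groups are C_0 ≅ Z^10, C_1 ≅ Z^20, C_2 ≅ Z^9.

∂_1: C_1 → C_0 sends each edge [p,q] (with p < q) to q − p. For instance
  ∂[2,5] = [5] − [2].
The resulting 10×20 matrix has rank 9, and its Smith normal form has invariant factors (1,1,1,1,1,1,1,1,1).

The boundary map ∂_2: C_2 → C_1 maps a triangle to the signed sum of its edges. For instance
  ∂[0,4,5] = [4,5] − [0,5] + [0,4],
  ∂[1,2,8] = [2,8] − [1,8] + [1,2].
The resulting 20×9 matrix has rank 9, and its Smith normal form has invariant factors (1,1,1,1,1,1,1,1,1).

Computing H_k = (kernel of ∂_k) / (image of ∂_{k+1}):

  H_0: rank C_0 − rank ∂_1 = 10 − 9 = 1, and the invariant factors of ∂_1 are all 1, so H_0 ≅ Z.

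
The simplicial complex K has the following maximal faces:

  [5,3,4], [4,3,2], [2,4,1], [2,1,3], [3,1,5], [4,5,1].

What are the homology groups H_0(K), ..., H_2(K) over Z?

H_0 ≅ Z,  H_1 = 0,  H_2 ≅ Z.

Order the vertices as 1 < 2 < 3 < 4 < 5. Listing each simplex with vertices in this order, K has dimension 2 with simplices:

  0-simplices (5): [1], [2], [3], [4], [5]
  1-simplices (9): [1,2], [1,3], [1,4], [1,5], [2,3], [2,4], [3,4], [3,5], [4,5]
  2-simplices (6): [1,2,3], [1,2,4], [1,3,5], [1,4,5], [2,3,4], [3,4,5]

giving chain groups C_0 ≅ Z^5, C_1 ≅ Z^9, C_2 ≅ Z^6.

∂_1: C_1 → C_0 is given by ∂[p,q] = [q] − [p].
This gives a 5×9 integer matrix of rank 4; reducing to Smith normal form yields diagonal entries (1,1,1,1).

∂_2: C_2 → C_1 acts by ∂[p,q,r] = [q,r] − [p,r] + [p,q]. For instance
  ∂[3,4,5] = [4,5] − [3,5] + [3,4],
  ∂[1,3,5] = [3,5] − [1,5] + [1,3].
As a 9×6 matrix over Z this has rank 5, with invariant factors (1,1,1,1,1).

Computing H_k = (kernel of ∂_k) / (image of ∂_{k+1}):

  H_0: rank C_0 − rank ∂_1 = 5 − 4 = 1, and the invariant factors of ∂_1 are all 1, so H_0 ≅ Z.
  H_1: rank ker ∂_1 − rank ∂_2 = (9 − 4) − 5 = 0, and the invariant factors of ∂_2 are all 1, so H_1 ≅ 0.
  H_2: rank ker ∂_2 − rank ∂_3 = (6 − 5) − 0 = 1, and there is no ∂_3, so H_2 ≅ Z.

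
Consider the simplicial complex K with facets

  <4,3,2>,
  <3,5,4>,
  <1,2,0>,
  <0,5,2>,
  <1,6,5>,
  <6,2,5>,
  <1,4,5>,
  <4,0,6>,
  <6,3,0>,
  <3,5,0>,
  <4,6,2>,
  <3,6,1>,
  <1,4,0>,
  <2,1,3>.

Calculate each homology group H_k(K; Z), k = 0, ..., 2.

Order the vertices as 0 < 1 < 2 < 3 < 4 < 5 < 6. Listing each simplex with vertices in this order, K has dimension 2 with simplices:

  0-simplices (7): [0], [1], [2], [3], [4], [5], [6]
  1-simplices (21): [0,1], [0,2], [0,3], [0,4], [0,5], [0,6], [1,2], [1,3], [1,4], [1,5], [1,6], [2,3], [2,4], [2,5], [2,6], [3,4], [3,5], [3,6], [4,5], [4,6], [5,6]
  2-simplices (14): [0,1,2], [0,1,4], [0,2,5], [0,3,5], [0,3,6], [0,4,6], [1,2,3], [1,3,6], [1,4,5], [1,5,6], [2,3,4], [2,4,6], [2,5,6], [3,4,5]

Hence C_0 ≅ Z^7, C_1 ≅ Z^21, C_2 ≅ Z^14.

The boundary map ∂_1: C_1 → C_0 maps an edge to its endpoints' difference, ∂[p,q] = q − p. For instance
  ∂[5,6] = [6] − [5].
The resulting 7×21 matrix has rank 6, and its Smith normal form has invariant factors (1,1,1,1,1,1).

∂_2: C_2 → C_1 sends each 2-simplex [p,q,r] to [q,r] − [p,r] + [p,q]. For instance
  ∂[0,2,5] = [2,5] − [0,5] + [0,2],
  ∂[1,4,5] = [4,5] − [1,5] + [1,4].
As a 21×14 matrix over Z this has rank 13, with invariant factors (1,1,1,1,1,1,1,1,1,1,1,1,1).

Reading off H_k = ker ∂_k / im ∂_{k+1}:

  H_0: rank C_0 − rank ∂_1 = 7 − 6 = 1, and the invariant factors of ∂_1 are all 1, so H_0 = Z.
  H_1: rank ker ∂_1 − rank ∂_2 = (21 − 6) − 13 = 2, and the invariant factors of ∂_2 are all 1, so H_1 = Z^2.
  H_2: rank ker ∂_2 − rank ∂_3 = (14 − 13) − 0 = 1, and there is no ∂_3, so H_2 = Z.

As a check, the Euler characteristic is 7 − 21 + 14 = 0, which agrees with 1 − 2 + 1 = 0.

H_0 ≅ Z,  H_1 ≅ Z^2,  H_2 ≅ Z.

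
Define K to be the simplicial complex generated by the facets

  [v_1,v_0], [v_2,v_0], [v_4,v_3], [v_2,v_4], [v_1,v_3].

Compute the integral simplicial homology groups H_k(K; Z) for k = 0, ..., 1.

Take the total order v_0 < v_1 < v_2 < v_3 < v_4 on the vertex set. Then K (dimension 1) consists of the simplices:

  0-simplices (5): [v_0], [v_1], [v_2], [v_3], [v_4]
  1-simplices (5): [v_0,v_1], [v_0,v_2], [v_1,v_3], [v_2,v_4], [v_3,v_4]

Hence C_0 ≅ Z^5, C_1 ≅ Z^5.

The boundary map ∂_1: C_1 → C_0 maps an edge to its endpoints' difference, ∂[p,q] = q − p.
As a 5×5 matrix over Z this has rank 4, with invariant factors (1,1,1,1).

Reading off H_k = ker ∂_k / im ∂_{k+1}:

  H_0: rank C_0 − rank ∂_1 = 5 − 4 = 1, and the invariant factors of ∂_1 are all 1, so H_0 = Z.
  H_1: rank ker ∂_1 − rank ∂_2 = (5 − 4) − 0 = 1, and there is no ∂_2, so H_1 = Z.

As a check, the Euler characteristic is 5 − 5 = 0, which agrees with 1 − 1 = 0.
(K is a triangulation of the circle S^1.)

H_0 = Z,  H_1 = Z.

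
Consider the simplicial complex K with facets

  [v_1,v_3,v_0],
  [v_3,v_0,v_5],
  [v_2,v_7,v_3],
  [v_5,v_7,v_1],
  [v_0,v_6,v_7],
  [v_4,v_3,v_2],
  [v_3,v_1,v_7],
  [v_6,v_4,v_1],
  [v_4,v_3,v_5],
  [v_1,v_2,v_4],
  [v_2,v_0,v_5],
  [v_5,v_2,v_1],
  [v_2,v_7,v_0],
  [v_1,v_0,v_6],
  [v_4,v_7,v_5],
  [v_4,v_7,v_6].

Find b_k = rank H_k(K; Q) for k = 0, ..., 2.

We work with the vertex ordering v_0 < v_1 < v_2 < v_3 < v_4 < v_5 < v_6 < v_7. The simplices of K, each written with vertices in increasing order, are:

  0-simplices (8): [v_0], [v_1], [v_2], [v_3], [v_4], [v_5], [v_6], [v_7]
  1-simplices (24): (24 of them)
  2-simplices (16): (16 of them)

giving chain groups C_0 ≅ Z^8, C_1 ≅ Z^24, C_2 ≅ Z^16.

∂_1: C_1 → C_0 maps an edge to its endpoints' difference, ∂[p,q] = q − p.
This gives a 8×24 integer matrix of rank 7; reducing to Smith normal form yields diagonal entries (1,1,1,1,1,1,1).

The boundary map ∂_2: C_2 → C_1 acts by ∂[p,q,r] = [q,r] − [p,r] + [p,q]. For instance
  ∂[v_1,v_2,v_4] = [v_2,v_4] − [v_1,v_4] + [v_1,v_2],
  ∂[v_2,v_3,v_7] = [v_3,v_7] − [v_2,v_7] + [v_2,v_3].
This gives a 24×16 integer matrix of rank 15; reducing to Smith normal form yields diagonal entries (1,1,1,1,1,1,1,1,1,1,1,1,1,1,1).

From H_k ≅ ker(∂_k) / im(∂_{k+1}) we obtain:

  H_0: rank C_0 − rank ∂_1 = 8 − 7 = 1, and the invariant factors of ∂_1 are all 1, so H_0 ≅ Z.
  H_1: rank ker ∂_1 − rank ∂_2 = (24 − 7) − 15 = 2, and the invariant factors of ∂_2 are all 1, so H_1 ≅ Z^2.
  H_2: rank ker ∂_2 − rank ∂_3 = (16 − 15) − 0 = 1, and there is no ∂_3, so H_2 ≅ Z.

(K is a triangulation of the torus T^2.)

Hence the Betti numbers are b_0 = 1, b_1 = 2, b_2 = 1.

b_0 = 1, b_1 = 2, b_2 = 1.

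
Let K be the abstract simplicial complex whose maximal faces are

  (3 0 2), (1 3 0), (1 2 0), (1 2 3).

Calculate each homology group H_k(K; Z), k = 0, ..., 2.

Fix the vertex order 0 < 1 < 2 < 3 and write every simplex with vertices in increasing order. Then dim K = 2 and the simplices of K are:

  0-simplices (4): [0], [1], [2], [3]
  1-simplices (6): [0,1], [0,2], [0,3], [1,2], [1,3], [2,3]
  2-simplices (4): [0,1,2], [0,1,3], [0,2,3], [1,2,3]

Hence C_0 ≅ Z^4, C_1 ≅ Z^6, C_2 ≅ Z^4.

∂_1: C_1 → C_0 is given by ∂[p,q] = [q] − [p]. For instance
  ∂[1,2] = [2] − [1].
The 4×6 boundary matrix has rank 3 and Smith normal form diag(1,1,1).

Boundary ∂_2: C_2 → C_1 acts by ∂[p,q,r] = [q,r] − [p,r] + [p,q]. For instance
  ∂[0,1,3] = [1,3] − [0,3] + [0,1],
  ∂[0,2,3] = [2,3] − [0,3] + [0,2].
This gives a 6×4 integer matrix of rank 3; reducing to Smith normal form yields diagonal entries (1,1,1).

Computing H_k = (kernel of ∂_k) / (image of ∂_{k+1}):

  H_0: rank C_0 − rank ∂_1 = 4 − 3 = 1, and the invariant factors of ∂_1 are all 1, so H_0 ≅ Z.
  H_1: rank ker ∂_1 − rank ∂_2 = (6 − 3) − 3 = 0, and the invariant factors of ∂_2 are all 1, so H_1 ≅ 0.
  H_2: rank ker ∂_2 − rank ∂_3 = (4 − 3) − 0 = 1, and there is no ∂_3, so H_2 ≅ Z.

H_0 = Z,  H_1 = 0,  H_2 = Z.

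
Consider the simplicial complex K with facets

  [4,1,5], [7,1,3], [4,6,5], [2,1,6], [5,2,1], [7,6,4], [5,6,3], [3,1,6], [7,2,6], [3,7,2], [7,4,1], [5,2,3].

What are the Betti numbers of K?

b_0 = 1, b_1 = 0, b_2 = 0.

Fix the vertex order 1 < 2 < 3 < 4 < 5 < 6 < 7 and write every simplex with vertices in increasing order. Then dim K = 2 and the simplices of K are:

  0-simplices (7): [1], [2], [3], [4], [5], [6], [7]
  1-simplices (18): [1,2], [1,3], [1,4], [1,5], [1,6], [1,7], [2,3], [2,5], [2,6], [2,7], [3,5], [3,6], [3,7], [4,5], [4,6], [4,7], [5,6], [6,7]
  2-simplices (12): [1,2,5], [1,2,6], [1,3,6], [1,3,7], [1,4,5], [1,4,7], [2,3,5], [2,3,7], [2,6,7], [3,5,6], [4,5,6], [4,6,7]

Hence C_0 ≅ Z^7, C_1 ≅ Z^18, C_2 ≅ Z^12.

Boundary ∂_1: C_1 → C_0 is given by ∂[p,q] = [q] − [p]. For instance
  ∂[3,6] = [6] − [3].
This gives a 7×18 integer matrix of rank 6; reducing to Smith normal form yields diagonal entries (1,1,1,1,1,1).

The boundary map ∂_2: C_2 → C_1 acts by ∂[p,q,r] = [q,r] − [p,r] + [p,q]. For instance
  ∂[1,2,6] = [2,6] − [1,6] + [1,2],
  ∂[3,5,6] = [5,6] − [3,6] + [3,5].
This gives a 18×12 integer matrix of rank 12; reducing to Smith normal form yields diagonal entries (1,1,1,1,1,1,1,1,1,1,1,2).

Reading off H_k = ker ∂_k / im ∂_{k+1}:

  H_0: rank C_0 − rank ∂_1 = 7 − 6 = 1, and the invariant factors of ∂_1 are all 1, so H_0 ≅ Z.
  H_1: rank ker ∂_1 − rank ∂_2 = (18 − 6) − 12 = 0, and ∂_2 has invariant factor 2 > 1, so H_1 ≅ Z/2Z.
  H_2: rank ker ∂_2 − rank ∂_3 = (12 − 12) − 0 = 0, and there is no ∂_3, so H_2 ≅ 0.

As a check, the Euler characteristic is 7 − 18 + 12 = 1, which agrees with 1 − 0 + 0 = 1.

Hence the Betti numbers are b_0 = 1, b_1 = 0, b_2 = 0.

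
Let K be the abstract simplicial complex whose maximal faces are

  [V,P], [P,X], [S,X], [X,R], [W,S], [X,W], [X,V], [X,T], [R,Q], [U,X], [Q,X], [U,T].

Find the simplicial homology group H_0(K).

Take the total order P < Q < R < S < T < U < V < W < X on the vertex set. Then K (dimension 1) consists of the simplices:

  0-simplices (9): P, Q, R, S, T, U, V, W, X
  1-simplices (12): PV, PX, QR, QX, RX, SW, SX, TU, TX, UX, VX, WX

so the chain groups are C_0 ≅ Z^9, C_1 ≅ Z^12.

The boundary map ∂_1: C_1 → C_0 maps an edge to its endpoints' difference, ∂[p,q] = q − p. For instance
  ∂SX = X − S.
As a 9×12 matrix over Z this has rank 8, with invariant factors (1,1,1,1,1,1,1,1).

Reading off H_k = ker ∂_k / im ∂_{k+1}:

  H_0: rank C_0 − rank ∂_1 = 9 − 8 = 1, and the invariant factors of ∂_1 are all 1, so H_0 = Z.

H_0 = Z.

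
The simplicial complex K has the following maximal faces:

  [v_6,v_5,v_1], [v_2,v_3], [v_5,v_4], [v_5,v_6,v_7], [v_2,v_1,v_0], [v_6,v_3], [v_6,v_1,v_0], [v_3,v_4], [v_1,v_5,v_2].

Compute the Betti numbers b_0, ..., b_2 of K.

b_0 = 1, b_1 = 2, b_2 = 0.

K has 8 vertices, 14 edges, 5 triangles.
rank ∂_0 = 0, rank ∂_1 = 7 ⇒ b_0 = 8 − 0 − 7 = 1; all invariant factors of ∂_1 are 1 so no torsion. So H_0 = Z.
rank ∂_1 = 7, rank ∂_2 = 5 ⇒ b_1 = 14 − 7 − 5 = 2; all invariant factors of ∂_2 are 1 so no torsion. So H_1 = Z^2.
rank ∂_2 = 5, rank ∂_3 = 0 ⇒ b_2 = 5 − 5 − 0 = 0. So H_2 = 0.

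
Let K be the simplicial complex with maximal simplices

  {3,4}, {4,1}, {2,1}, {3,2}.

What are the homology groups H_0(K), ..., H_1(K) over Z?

H_0 ≅ Z,  H_1 ≅ Z.

Fix the vertex order 1 < 2 < 3 < 4 and write every simplex with vertices in increasing order. Then dim K = 1 and the simplices of K are:

  0-simplices (4): [1], [2], [3], [4]
  1-simplices (4): [1,2], [1,4], [2,3], [3,4]

Hence C_0 ≅ Z^4, C_1 ≅ Z^4.

Boundary ∂_1: C_1 → C_0 sends each edge [p,q] (with p < q) to q − p. For instance
  ∂[2,3] = [3] − [2].
As a 4×4 matrix over Z this has rank 3, with invariant factors (1,1,1).

Now H_k = ker ∂_k / im ∂_{k+1}, so:

  H_0: rank C_0 − rank ∂_1 = 4 − 3 = 1, and the invariant factors of ∂_1 are all 1, so H_0 ≅ Z.
  H_1: rank ker ∂_1 − rank ∂_2 = (4 − 3) − 0 = 1, and there is no ∂_2, so H_1 ≅ Z.

(K is a triangulation of the circle S^1.)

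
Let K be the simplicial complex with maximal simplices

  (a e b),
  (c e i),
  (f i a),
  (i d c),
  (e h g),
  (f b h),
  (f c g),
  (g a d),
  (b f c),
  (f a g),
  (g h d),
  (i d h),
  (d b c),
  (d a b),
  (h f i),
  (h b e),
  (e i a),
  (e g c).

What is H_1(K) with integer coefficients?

Fix the vertex order a < b < c < d < e < f < g < h < i and write every simplex with vertices in increasing order. Then dim K = 2 and the simplices of K are:

  0-simplices (9): a, b, c, d, e, f, g, h, i
  1-simplices (27): ab, ad, ae, af, ag, ai, bc, bd, be, bf, bh, cd, ce, cf, cg, ci, dg, dh, di, eg, eh, ei, fg, fh, fi, gh, hi
  2-simplices (18): abd, abe, adg, aei, afg, afi, bcd, bcf, beh, bfh, cdi, ceg, cei, cfg, dgh, dhi, egh, fhi

giving chain groups C_0 ≅ Z^9, C_1 ≅ Z^27, C_2 ≅ Z^18.

Boundary ∂_1: C_1 → C_0 is given by ∂[p,q] = [q] − [p]. For instance
  ∂ce = e − c.
As a 9×27 matrix over Z this has rank 8, with invariant factors (1,1,1,1,1,1,1,1).

Boundary ∂_2: C_2 → C_1 maps a triangle to the signed sum of its edges. For instance
  ∂afg = fg − ag + af,
  ∂beh = eh − bh + be.
The resulting 27×18 matrix has rank 17, and its Smith normal form has invariant factors (1,1,1,1,1,1,1,1,1,1,1,1,1,1,1,1,1).

Computing H_k = (kernel of ∂_k) / (image of ∂_{k+1}):

  H_1: rank ker ∂_1 − rank ∂_2 = (27 − 8) − 17 = 2, and the invariant factors of ∂_2 are all 1, so H_1 ≅ Z^2.

(K is a triangulation of the torus T^2.)

H_1 ≅ Z^2.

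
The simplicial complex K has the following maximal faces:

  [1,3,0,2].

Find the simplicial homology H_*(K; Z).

K has 4 vertices, 6 edges, 4 triangles, 1 3-simplex.
rank ∂_0 = 0, rank ∂_1 = 3 ⇒ b_0 = 4 − 0 − 3 = 1; all invariant factors of ∂_1 are 1 so no torsion. So H_0 = Z.
rank ∂_1 = 3, rank ∂_2 = 3 ⇒ b_1 = 6 − 3 − 3 = 0; all invariant factors of ∂_2 are 1 so no torsion. So H_1 = 0.
rank ∂_2 = 3, rank ∂_3 = 1 ⇒ b_2 = 4 − 3 − 1 = 0; all invariant factors of ∂_3 are 1 so no torsion. So H_2 = 0.
rank ∂_3 = 1, rank ∂_4 = 0 ⇒ b_3 = 1 − 1 − 0 = 0. So H_3 = 0.

H_0 ≅ Z,  H_1 = 0,  H_2 = 0,  H_3 = 0.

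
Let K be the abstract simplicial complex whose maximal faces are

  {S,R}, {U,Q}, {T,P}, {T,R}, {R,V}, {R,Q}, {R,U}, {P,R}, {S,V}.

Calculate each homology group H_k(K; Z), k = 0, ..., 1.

H_0 ≅ Z,  H_1 ≅ Z^3.

K has 7 vertices, 9 edges.
rank ∂_0 = 0, rank ∂_1 = 6 ⇒ b_0 = 7 − 0 − 6 = 1; all invariant factors of ∂_1 are 1 so no torsion. So H_0 = Z.
rank ∂_1 = 6, rank ∂_2 = 0 ⇒ b_1 = 9 − 6 − 0 = 3. So H_1 = Z^3.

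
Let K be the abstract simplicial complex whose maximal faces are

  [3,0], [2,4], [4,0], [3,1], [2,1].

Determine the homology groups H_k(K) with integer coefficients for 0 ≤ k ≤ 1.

Fix the vertex order 0 < 1 < 2 < 3 < 4 and write every simplex with vertices in increasing order. Then dim K = 1 and the simplices of K are:

  0-simplices (5): [0], [1], [2], [3], [4]
  1-simplices (5): [0,3], [0,4], [1,2], [1,3], [2,4]

Hence C_0 ≅ Z^5, C_1 ≅ Z^5.

Boundary ∂_1: C_1 → C_0 sends each edge [p,q] (with p < q) to q − p.
The resulting 5×5 matrix has rank 4, and its Smith normal form has invariant factors (1,1,1,1).

From H_k ≅ ker(∂_k) / im(∂_{k+1}) we obtain:

  H_0: rank C_0 − rank ∂_1 = 5 − 4 = 1, and the invariant factors of ∂_1 are all 1, so H_0 = Z.
  H_1: rank ker ∂_1 − rank ∂_2 = (5 − 4) − 0 = 1, and there is no ∂_2, so H_1 = Z.

As a check, the Euler characteristic is 5 − 5 = 0, which agrees with 1 − 1 = 0.

H_0 ≅ Z,  H_1 ≅ Z.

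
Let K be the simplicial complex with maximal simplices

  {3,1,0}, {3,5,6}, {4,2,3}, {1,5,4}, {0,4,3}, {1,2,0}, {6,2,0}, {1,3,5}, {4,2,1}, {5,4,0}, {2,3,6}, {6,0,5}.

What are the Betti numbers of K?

We work with the vertex ordering 0 < 1 < 2 < 3 < 4 < 5 < 6. The simplices of K, each written with vertices in increasing order, are:

  0-simplices (7): [0], [1], [2], [3], [4], [5], [6]
  1-simplices (18): [0,1], [0,2], [0,3], [0,4], [0,5], [0,6], [1,2], [1,3], [1,4], [1,5], [2,3], [2,4], [2,6], [3,4], [3,5], [3,6], [4,5], [5,6]
  2-simplices (12): [0,1,2], [0,1,3], [0,2,6], [0,3,4], [0,4,5], [0,5,6], [1,2,4], [1,3,5], [1,4,5], [2,3,4], [2,3,6], [3,5,6]

Hence C_0 ≅ Z^7, C_1 ≅ Z^18, C_2 ≅ Z^12.

The boundary map ∂_1: C_1 → C_0 is given by ∂[p,q] = [q] − [p].
This gives a 7×18 integer matrix of rank 6; reducing to Smith normal form yields diagonal entries (1,1,1,1,1,1).

∂_2: C_2 → C_1 acts by ∂[p,q,r] = [q,r] − [p,r] + [p,q]. For instance
  ∂[2,3,6] = [3,6] − [2,6] + [2,3],
  ∂[2,3,4] = [3,4] − [2,4] + [2,3].
The 18×12 boundary matrix has rank 12 and Smith normal form diag(1,1,1,1,1,1,1,1,1,1,1,2).

From H_k ≅ ker(∂_k) / im(∂_{k+1}) we obtain:

  H_0: rank C_0 − rank ∂_1 = 7 − 6 = 1, and the invariant factors of ∂_1 are all 1, so H_0 = Z.
  H_1: rank ker ∂_1 − rank ∂_2 = (18 − 6) − 12 = 0, and ∂_2 has invariant factor 2 > 1, so H_1 = Z/2.
  H_2: rank ker ∂_2 − rank ∂_3 = (12 − 12) − 0 = 0, and there is no ∂_3, so H_2 = 0.

Hence the Betti numbers are b_0 = 1, b_1 = 0, b_2 = 0.

b_0 = 1, b_1 = 0, b_2 = 0.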